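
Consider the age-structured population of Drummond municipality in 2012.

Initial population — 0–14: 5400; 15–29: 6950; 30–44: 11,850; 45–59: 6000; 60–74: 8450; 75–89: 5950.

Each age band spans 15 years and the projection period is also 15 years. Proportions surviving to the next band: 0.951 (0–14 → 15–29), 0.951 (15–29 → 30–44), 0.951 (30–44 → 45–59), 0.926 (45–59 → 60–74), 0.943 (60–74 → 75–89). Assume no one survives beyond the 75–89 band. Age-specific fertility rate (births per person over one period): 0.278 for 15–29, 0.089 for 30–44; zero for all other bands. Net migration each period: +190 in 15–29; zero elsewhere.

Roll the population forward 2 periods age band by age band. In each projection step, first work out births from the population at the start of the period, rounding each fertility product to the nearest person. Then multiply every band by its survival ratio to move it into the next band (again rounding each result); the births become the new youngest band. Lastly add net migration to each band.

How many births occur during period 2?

2068

Period 1.
Births: 6950 × 0.278 = 1932  |  11850 × 0.089 = 1055 — total 2987
15–29: 5400 × 0.951 = 5135
30–44: 6950 × 0.951 = 6609
45–59: 11850 × 0.951 = 11269
60–74: 6000 × 0.926 = 5556
75–89: 8450 × 0.943 = 7968
Net migration: 15–29 + 190 → 5325
→ [2987, 5325, 6609, 11269, 5556, 7968]
Period 2.
Births: 5325 × 0.278 = 1480  |  6609 × 0.089 = 588 — total 2068
15–29: 2987 × 0.951 = 2841
30–44: 5325 × 0.951 = 5064
45–59: 6609 × 0.951 = 6285
60–74: 11269 × 0.926 = 10435
75–89: 5556 × 0.943 = 5239
Net migration: 15–29 + 190 → 3031
→ [2068, 3031, 5064, 6285, 10435, 5239]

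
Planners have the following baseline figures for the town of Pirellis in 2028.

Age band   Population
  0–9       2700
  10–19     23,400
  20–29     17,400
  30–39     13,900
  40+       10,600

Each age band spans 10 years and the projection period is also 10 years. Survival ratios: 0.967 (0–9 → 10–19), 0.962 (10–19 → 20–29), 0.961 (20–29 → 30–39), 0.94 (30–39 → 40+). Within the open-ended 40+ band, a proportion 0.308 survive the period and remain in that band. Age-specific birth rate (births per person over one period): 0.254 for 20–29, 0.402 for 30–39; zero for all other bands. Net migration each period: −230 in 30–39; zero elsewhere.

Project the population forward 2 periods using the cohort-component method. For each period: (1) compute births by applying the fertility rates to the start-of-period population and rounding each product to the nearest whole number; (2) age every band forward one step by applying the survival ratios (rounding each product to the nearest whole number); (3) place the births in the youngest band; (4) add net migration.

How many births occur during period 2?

12347

[period 1]
Births: 17400 * 0.254 = 4420  |  13900 * 0.402 = 5588 ⇒ total 10008
10–19: 2700 * 0.967 = 2611
20–29: 23400 * 0.962 = 22511
30–39: 17400 * 0.961 = 16721
40+: 13900 * 0.94 + 10600 * 0.308 = 13066 + 3265 = 16331
Net migration: 30–39 − 230 → 16491
End of period: [10008, 2611, 22511, 16491, 16331]
[period 2]
Births: 22511 * 0.254 = 5718  |  16491 * 0.402 = 6629 ⇒ total 12347
10–19: 10008 * 0.967 = 9678
20–29: 2611 * 0.962 = 2512
30–39: 22511 * 0.961 = 21633
40+: 16491 * 0.94 + 16331 * 0.308 = 15502 + 5030 = 20532
Net migration: 30–39 − 230 → 21403
End of period: [12347, 9678, 2512, 21403, 20532]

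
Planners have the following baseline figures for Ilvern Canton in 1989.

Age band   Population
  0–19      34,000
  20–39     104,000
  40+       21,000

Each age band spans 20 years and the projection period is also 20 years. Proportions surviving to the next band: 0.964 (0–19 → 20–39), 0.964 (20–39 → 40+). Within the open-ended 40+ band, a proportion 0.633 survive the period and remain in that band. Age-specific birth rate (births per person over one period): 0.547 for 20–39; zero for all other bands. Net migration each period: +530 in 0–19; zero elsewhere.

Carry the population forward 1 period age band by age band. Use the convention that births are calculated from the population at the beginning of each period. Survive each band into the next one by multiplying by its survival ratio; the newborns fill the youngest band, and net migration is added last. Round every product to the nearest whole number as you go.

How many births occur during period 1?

56888

Let band 1 be 0–19 through band 3 = 40+.
[period 1]
Births: 104000 * 0.547 = 56888
Band 2: 34000 * 0.964 = 32776
Band 3: 104000 * 0.964 + 21000 * 0.633 = 100256 + 13293 = 113549
Net migration: Band 1 + 530 → 57418
End of period: [57418, 32776, 113549]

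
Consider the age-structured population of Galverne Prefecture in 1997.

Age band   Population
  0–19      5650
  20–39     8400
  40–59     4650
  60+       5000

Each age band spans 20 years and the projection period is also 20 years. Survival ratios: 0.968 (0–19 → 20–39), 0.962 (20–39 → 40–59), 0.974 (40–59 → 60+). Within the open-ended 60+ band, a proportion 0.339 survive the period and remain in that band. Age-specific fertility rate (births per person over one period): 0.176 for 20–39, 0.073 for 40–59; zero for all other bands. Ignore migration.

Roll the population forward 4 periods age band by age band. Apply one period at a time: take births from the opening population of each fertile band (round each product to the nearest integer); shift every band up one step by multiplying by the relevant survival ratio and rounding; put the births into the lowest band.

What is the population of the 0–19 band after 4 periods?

389

After projecting period 1:
Births: 8400 × 0.176 = 1478, 4650 × 0.073 = 339 — total 1817
20–39: 5650 × 0.968 = 5469
40–59: 8400 × 0.962 = 8081
60+: 4650 × 0.974 + 5000 × 0.339 = 4529 + 1695 = 6224
Giving 1817 / 5469 / 8081 / 6224.
After projecting period 2:
Births: 5469 × 0.176 = 963, 8081 × 0.073 = 590 — total 1553
20–39: 1817 × 0.968 = 1759
40–59: 5469 × 0.962 = 5261
60+: 8081 × 0.974 + 6224 × 0.339 = 7871 + 2110 = 9981
Giving 1553 / 1759 / 5261 / 9981.
After projecting period 3:
Births: 1759 × 0.176 = 310, 5261 × 0.073 = 384 — total 694
20–39: 1553 × 0.968 = 1503
40–59: 1759 × 0.962 = 1692
60+: 5261 × 0.974 + 9981 × 0.339 = 5124 + 3384 = 8508
Giving 694 / 1503 / 1692 / 8508.
After projecting period 4:
Births: 1503 × 0.176 = 265, 1692 × 0.073 = 124 — total 389
20–39: 694 × 0.968 = 672
40–59: 1503 × 0.962 = 1446
60+: 1692 × 0.974 + 8508 × 0.339 = 1648 + 2884 = 4532
Giving 389 / 672 / 1446 / 4532.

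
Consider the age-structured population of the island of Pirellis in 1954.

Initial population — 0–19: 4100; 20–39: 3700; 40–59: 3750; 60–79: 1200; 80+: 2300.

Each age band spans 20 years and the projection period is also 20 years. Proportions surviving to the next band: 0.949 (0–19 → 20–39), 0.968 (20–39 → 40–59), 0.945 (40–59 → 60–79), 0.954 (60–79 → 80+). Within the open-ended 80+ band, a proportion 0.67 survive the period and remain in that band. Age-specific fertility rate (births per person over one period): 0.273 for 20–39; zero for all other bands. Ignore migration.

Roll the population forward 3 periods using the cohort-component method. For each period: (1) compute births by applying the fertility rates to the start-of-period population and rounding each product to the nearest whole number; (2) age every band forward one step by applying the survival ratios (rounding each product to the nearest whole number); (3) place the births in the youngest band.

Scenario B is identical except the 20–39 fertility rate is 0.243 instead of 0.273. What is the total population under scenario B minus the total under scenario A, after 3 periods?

After projecting period 1:
Births: 3700 × 0.273 = 1010
20–39: 4100 × 0.949 = 3891
40–59: 3700 × 0.968 = 3582
60–79: 3750 × 0.945 = 3544
80+: 1200 × 0.954 + 2300 × 0.67 = 1145 + 1541 = 2686
→ [1010, 3891, 3582, 3544, 2686]
After projecting period 2:
Births: 3891 × 0.273 = 1062
20–39: 1010 × 0.949 = 958
40–59: 3891 × 0.968 = 3766
60–79: 3582 × 0.945 = 3385
80+: 3544 × 0.954 + 2686 × 0.67 = 3381 + 1800 = 5181
→ [1062, 958, 3766, 3385, 5181]
After projecting period 3:
Births: 958 × 0.273 = 262
20–39: 1062 × 0.949 = 1008
40–59: 958 × 0.968 = 927
60–79: 3766 × 0.945 = 3559
80+: 3385 × 0.954 + 5181 × 0.67 = 3229 + 3471 = 6700
→ [262, 1008, 927, 3559, 6700]
Scenario A total after 3 periods: 12456
Scenario B projection —
After projecting period 1:
Births: 3700 × 0.243 = 899
20–39: 4100 × 0.949 = 3891
40–59: 3700 × 0.968 = 3582
60–79: 3750 × 0.945 = 3544
80+: 1200 × 0.954 + 2300 × 0.67 = 1145 + 1541 = 2686
→ [899, 3891, 3582, 3544, 2686]
After projecting period 2:
Births: 3891 × 0.243 = 946
20–39: 899 × 0.949 = 853
40–59: 3891 × 0.968 = 3766
60–79: 3582 × 0.945 = 3385
80+: 3544 × 0.954 + 2686 × 0.67 = 3381 + 1800 = 5181
→ [946, 853, 3766, 3385, 5181]
After projecting period 3:
Births: 853 × 0.243 = 207
20–39: 946 × 0.949 = 898
40–59: 853 × 0.968 = 826
60–79: 3766 × 0.945 = 3559
80+: 3385 × 0.954 + 5181 × 0.67 = 3229 + 3471 = 6700
→ [207, 898, 826, 3559, 6700]
Scenario B total after 3 periods: 12190
Difference B − A = 12190 − 12456 = -266

-266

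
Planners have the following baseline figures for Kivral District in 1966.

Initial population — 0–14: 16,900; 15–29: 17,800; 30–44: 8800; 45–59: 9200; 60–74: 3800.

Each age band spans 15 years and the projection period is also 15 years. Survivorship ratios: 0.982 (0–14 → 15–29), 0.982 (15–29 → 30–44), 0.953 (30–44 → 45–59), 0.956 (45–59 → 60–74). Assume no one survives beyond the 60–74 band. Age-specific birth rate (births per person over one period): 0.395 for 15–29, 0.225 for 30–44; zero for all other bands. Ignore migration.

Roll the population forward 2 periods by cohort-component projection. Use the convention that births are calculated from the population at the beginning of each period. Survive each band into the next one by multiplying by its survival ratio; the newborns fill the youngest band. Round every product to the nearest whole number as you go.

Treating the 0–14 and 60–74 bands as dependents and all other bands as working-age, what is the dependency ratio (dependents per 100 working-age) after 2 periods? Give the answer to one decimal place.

(Bands numbered youngest = 1 to oldest = 5.)
After projecting period 1:
Births: 17800 × 0.395 = 7031 ; 8800 × 0.225 = 1980 → 9011
Band 2: 16900 × 0.982 = 16596
Band 3: 17800 × 0.982 = 17480
Band 4: 8800 × 0.953 = 8386
Band 5: 9200 × 0.956 = 8795
Giving 9011 / 16596 / 17480 / 8386 / 8795.
After projecting period 2:
Births: 16596 × 0.395 = 6555 ; 17480 × 0.225 = 3933 → 10488
Band 2: 9011 × 0.982 = 8849
Band 3: 16596 × 0.982 = 16297
Band 4: 17480 × 0.953 = 16658
Band 5: 8386 × 0.956 = 8017
Giving 10488 / 8849 / 16297 / 16658 / 8017.
Dependents (band 0–14 + band 60–74) = 10488 + 8017 = 18505; working-age = 41804; ratio = 18505/41804 × 100 = 44.3

44.3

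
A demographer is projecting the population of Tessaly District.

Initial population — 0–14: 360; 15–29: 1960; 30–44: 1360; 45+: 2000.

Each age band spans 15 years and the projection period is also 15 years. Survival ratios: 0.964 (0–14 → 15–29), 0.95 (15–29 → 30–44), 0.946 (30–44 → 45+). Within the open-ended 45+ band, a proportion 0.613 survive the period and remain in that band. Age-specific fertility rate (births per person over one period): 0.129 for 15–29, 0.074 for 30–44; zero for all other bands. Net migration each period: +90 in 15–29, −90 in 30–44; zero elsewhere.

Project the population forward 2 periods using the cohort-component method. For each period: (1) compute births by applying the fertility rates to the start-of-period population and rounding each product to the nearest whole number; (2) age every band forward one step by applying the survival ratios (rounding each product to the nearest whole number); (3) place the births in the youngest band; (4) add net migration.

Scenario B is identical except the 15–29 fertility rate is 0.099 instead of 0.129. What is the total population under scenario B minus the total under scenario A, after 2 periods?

[period 1]
Births: 1960 × 0.129 = 253, 1360 × 0.074 = 101 → 354
15–29: 360 × 0.964 = 347
30–44: 1960 × 0.95 = 1862
45+: 1360 × 0.946 + 2000 × 0.613 = 1287 + 1226 = 2513
Net migration: 15–29 + 90 → 437; 30–44 − 90 → 1772
Population now: 0–14=354, 15–29=437, 30–44=1772, 45+=2513
[period 2]
Births: 437 × 0.129 = 56, 1772 × 0.074 = 131 → 187
15–29: 354 × 0.964 = 341
30–44: 437 × 0.95 = 415
45+: 1772 × 0.946 + 2513 × 0.613 = 1676 + 1540 = 3216
Net migration: 15–29 + 90 → 431; 30–44 − 90 → 325
Population now: 0–14=187, 15–29=431, 30–44=325, 45+=3216
Scenario A total after 2 periods: 4159
Scenario B projection —
[period 1]
Births: 1960 × 0.099 = 194, 1360 × 0.074 = 101 → 295
15–29: 360 × 0.964 = 347
30–44: 1960 × 0.95 = 1862
45+: 1360 × 0.946 + 2000 × 0.613 = 1287 + 1226 = 2513
Net migration: 15–29 + 90 → 437; 30–44 − 90 → 1772
Population now: 0–14=295, 15–29=437, 30–44=1772, 45+=2513
[period 2]
Births: 437 × 0.099 = 43, 1772 × 0.074 = 131 → 174
15–29: 295 × 0.964 = 284
30–44: 437 × 0.95 = 415
45+: 1772 × 0.946 + 2513 × 0.613 = 1676 + 1540 = 3216
Net migration: 15–29 + 90 → 374; 30–44 − 90 → 325
Population now: 0–14=174, 15–29=374, 30–44=325, 45+=3216
Scenario B total after 2 periods: 4089
Difference B − A = 4089 − 4159 = -70

-70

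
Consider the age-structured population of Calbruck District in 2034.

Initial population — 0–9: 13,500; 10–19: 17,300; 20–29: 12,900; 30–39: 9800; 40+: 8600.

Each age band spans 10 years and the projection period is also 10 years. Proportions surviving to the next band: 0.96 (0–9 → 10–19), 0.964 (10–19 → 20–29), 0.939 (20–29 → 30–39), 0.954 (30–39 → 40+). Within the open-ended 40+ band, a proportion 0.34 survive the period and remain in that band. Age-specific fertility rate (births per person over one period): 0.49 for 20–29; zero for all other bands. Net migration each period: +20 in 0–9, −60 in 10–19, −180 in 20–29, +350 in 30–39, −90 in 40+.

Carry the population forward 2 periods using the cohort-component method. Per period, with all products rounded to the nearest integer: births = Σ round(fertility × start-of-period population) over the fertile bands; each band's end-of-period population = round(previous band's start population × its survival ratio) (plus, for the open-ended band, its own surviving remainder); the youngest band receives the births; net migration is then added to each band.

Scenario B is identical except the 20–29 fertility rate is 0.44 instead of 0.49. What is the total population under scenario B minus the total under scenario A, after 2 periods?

-1444

(Groups numbered youngest = 1 to oldest = 5.)
Period 1:
Births: 12900 × 0.49 = 6321
Group 2: 13500 × 0.96 = 12960
Group 3: 17300 × 0.964 = 16677
Group 4: 12900 × 0.939 = 12113
Group 5: 9800 × 0.954 + 8600 × 0.34 = 9349 + 2924 = 12273
Net migration: Group 1 + 20 → 6341; Group 2 − 60 → 12900; Group 3 − 180 → 16497; Group 4 + 350 → 12463; Group 5 − 90 → 12183
Giving 6341 / 12900 / 16497 / 12463 / 12183.
Period 2:
Births: 16497 × 0.49 = 8084
Group 2: 6341 × 0.96 = 6087
Group 3: 12900 × 0.964 = 12436
Group 4: 16497 × 0.939 = 15491
Group 5: 12463 × 0.954 + 12183 × 0.34 = 11890 + 4142 = 16032
Net migration: Group 1 + 20 → 8104; Group 2 − 60 → 6027; Group 3 − 180 → 12256; Group 4 + 350 → 15841; Group 5 − 90 → 15942
Giving 8104 / 6027 / 12256 / 15841 / 15942.
Scenario A total after 2 periods: 58170
Scenario B projection —
Period 1:
Births: 12900 × 0.44 = 5676
Group 2: 13500 × 0.96 = 12960
Group 3: 17300 × 0.964 = 16677
Group 4: 12900 × 0.939 = 12113
Group 5: 9800 × 0.954 + 8600 × 0.34 = 9349 + 2924 = 12273
Net migration: Group 1 + 20 → 5696; Group 2 − 60 → 12900; Group 3 − 180 → 16497; Group 4 + 350 → 12463; Group 5 − 90 → 12183
Giving 5696 / 12900 / 16497 / 12463 / 12183.
Period 2:
Births: 16497 × 0.44 = 7259
Group 2: 5696 × 0.96 = 5468
Group 3: 12900 × 0.964 = 12436
Group 4: 16497 × 0.939 = 15491
Group 5: 12463 × 0.954 + 12183 × 0.34 = 11890 + 4142 = 16032
Net migration: Group 1 + 20 → 7279; Group 2 − 60 → 5408; Group 3 − 180 → 12256; Group 4 + 350 → 15841; Group 5 − 90 → 15942
Giving 7279 / 5408 / 12256 / 15841 / 15942.
Scenario B total after 2 periods: 56726
Difference B − A = 56726 − 58170 = -1444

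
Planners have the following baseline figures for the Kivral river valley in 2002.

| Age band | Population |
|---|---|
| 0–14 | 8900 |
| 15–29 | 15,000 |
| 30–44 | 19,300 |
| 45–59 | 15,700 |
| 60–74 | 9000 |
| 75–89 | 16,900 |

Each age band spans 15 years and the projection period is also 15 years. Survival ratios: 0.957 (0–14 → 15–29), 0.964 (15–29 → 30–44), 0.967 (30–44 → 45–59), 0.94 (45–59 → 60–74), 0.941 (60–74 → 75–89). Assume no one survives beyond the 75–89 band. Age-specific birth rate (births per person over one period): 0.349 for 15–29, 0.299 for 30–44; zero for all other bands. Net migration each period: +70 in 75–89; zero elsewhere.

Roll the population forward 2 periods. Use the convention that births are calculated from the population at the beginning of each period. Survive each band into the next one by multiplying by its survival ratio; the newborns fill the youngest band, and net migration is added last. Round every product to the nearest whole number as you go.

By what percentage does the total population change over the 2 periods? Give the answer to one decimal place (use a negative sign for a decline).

-15.7

Numbering the bands 1..6 from youngest to oldest:
[period 1]
Births: 15000 * 0.349 = 5235 ; 19300 * 0.299 = 5771 ⇒ total 11006
Band 2: 8900 * 0.957 = 8517
Band 3: 15000 * 0.964 = 14460
Band 4: 19300 * 0.967 = 18663
Band 5: 15700 * 0.94 = 14758
Band 6: 9000 * 0.941 = 8469
Net migration: Band 6 + 70 → 8539
Giving 11006 / 8517 / 14460 / 18663 / 14758 / 8539.
[period 2]
Births: 8517 * 0.349 = 2972 ; 14460 * 0.299 = 4324 ⇒ total 7296
Band 2: 11006 * 0.957 = 10533
Band 3: 8517 * 0.964 = 8210
Band 4: 14460 * 0.967 = 13983
Band 5: 18663 * 0.94 = 17543
Band 6: 14758 * 0.941 = 13887
Net migration: Band 6 + 70 → 13957
Giving 7296 / 10533 / 8210 / 13983 / 17543 / 13957.
Total: 84800 → 71522; change = -13278; percentage change = -15.7%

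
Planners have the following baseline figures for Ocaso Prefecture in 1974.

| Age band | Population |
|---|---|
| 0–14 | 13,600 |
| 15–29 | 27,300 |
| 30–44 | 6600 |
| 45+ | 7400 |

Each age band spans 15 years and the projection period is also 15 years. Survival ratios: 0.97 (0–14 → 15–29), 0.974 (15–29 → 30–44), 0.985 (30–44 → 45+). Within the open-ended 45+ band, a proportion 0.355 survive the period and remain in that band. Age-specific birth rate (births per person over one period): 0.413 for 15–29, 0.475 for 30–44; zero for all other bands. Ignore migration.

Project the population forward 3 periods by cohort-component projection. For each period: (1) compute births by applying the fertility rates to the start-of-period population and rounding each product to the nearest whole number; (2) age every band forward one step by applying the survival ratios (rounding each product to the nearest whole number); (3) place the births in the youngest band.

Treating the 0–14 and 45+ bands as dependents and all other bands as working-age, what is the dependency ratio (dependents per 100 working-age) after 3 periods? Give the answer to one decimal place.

Numbering the groups 1..4 from youngest to oldest:
— Period 1 —
Births: 27300 × 0.413 = 11275, 6600 × 0.475 = 3135 ⇒ total 14410
Group 2: 13600 × 0.97 = 13192
Group 3: 27300 × 0.974 = 26590
Group 4: 6600 × 0.985 + 7400 × 0.355 = 6501 + 2627 = 9128
Giving 14410 / 13192 / 26590 / 9128.
— Period 2 —
Births: 13192 × 0.413 = 5448, 26590 × 0.475 = 12630 ⇒ total 18078
Group 2: 14410 × 0.97 = 13978
Group 3: 13192 × 0.974 = 12849
Group 4: 26590 × 0.985 + 9128 × 0.355 = 26191 + 3240 = 29431
Giving 18078 / 13978 / 12849 / 29431.
— Period 3 —
Births: 13978 × 0.413 = 5773, 12849 × 0.475 = 6103 ⇒ total 11876
Group 2: 18078 × 0.97 = 17536
Group 3: 13978 × 0.974 = 13615
Group 4: 12849 × 0.985 + 29431 × 0.355 = 12656 + 10448 = 23104
Giving 11876 / 17536 / 13615 / 23104.
Dependents (band 0–14 + band 45+) = 11876 + 23104 = 34980; working-age = 31151; ratio = 34980/31151 × 100 = 112.3

112.3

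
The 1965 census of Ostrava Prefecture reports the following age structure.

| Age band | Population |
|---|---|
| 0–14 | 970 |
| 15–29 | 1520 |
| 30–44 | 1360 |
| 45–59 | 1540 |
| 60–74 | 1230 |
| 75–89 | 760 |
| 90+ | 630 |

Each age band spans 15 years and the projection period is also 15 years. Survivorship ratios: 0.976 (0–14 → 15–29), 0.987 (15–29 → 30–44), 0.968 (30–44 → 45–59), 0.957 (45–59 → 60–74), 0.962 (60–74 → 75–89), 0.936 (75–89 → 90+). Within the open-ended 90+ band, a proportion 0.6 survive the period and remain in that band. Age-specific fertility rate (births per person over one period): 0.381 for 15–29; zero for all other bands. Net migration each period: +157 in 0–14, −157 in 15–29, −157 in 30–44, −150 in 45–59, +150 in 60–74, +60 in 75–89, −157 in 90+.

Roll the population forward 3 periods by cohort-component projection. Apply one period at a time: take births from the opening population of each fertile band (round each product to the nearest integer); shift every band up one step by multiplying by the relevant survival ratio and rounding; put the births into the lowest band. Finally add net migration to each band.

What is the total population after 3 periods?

6340

— Period 1 —
Births: 1520 * 0.381 = 579
15–29: 970 * 0.976 = 947
30–44: 1520 * 0.987 = 1500
45–59: 1360 * 0.968 = 1316
60–74: 1540 * 0.957 = 1474
75–89: 1230 * 0.962 = 1183
90+: 760 * 0.936 + 630 * 0.6 = 711 + 378 = 1089
Net migration: 0–14 + 157 → 736; 15–29 − 157 → 790; 30–44 − 157 → 1343; 45–59 − 150 → 1166; 60–74 + 150 → 1624; 75–89 + 60 → 1243; 90+ − 157 → 932
Giving 736 / 790 / 1343 / 1166 / 1624 / 1243 / 932.
— Period 2 —
Births: 790 * 0.381 = 301
15–29: 736 * 0.976 = 718
30–44: 790 * 0.987 = 780
45–59: 1343 * 0.968 = 1300
60–74: 1166 * 0.957 = 1116
75–89: 1624 * 0.962 = 1562
90+: 1243 * 0.936 + 932 * 0.6 = 1163 + 559 = 1722
Net migration: 0–14 + 157 → 458; 15–29 − 157 → 561; 30–44 − 157 → 623; 45–59 − 150 → 1150; 60–74 + 150 → 1266; 75–89 + 60 → 1622; 90+ − 157 → 1565
Giving 458 / 561 / 623 / 1150 / 1266 / 1622 / 1565.
— Period 3 —
Births: 561 * 0.381 = 214
15–29: 458 * 0.976 = 447
30–44: 561 * 0.987 = 554
45–59: 623 * 0.968 = 603
60–74: 1150 * 0.957 = 1101
75–89: 1266 * 0.962 = 1218
90+: 1622 * 0.936 + 1565 * 0.6 = 1518 + 939 = 2457
Net migration: 0–14 + 157 → 371; 15–29 − 157 → 290; 30–44 − 157 → 397; 45–59 − 150 → 453; 60–74 + 150 → 1251; 75–89 + 60 → 1278; 90+ − 157 → 2300
Giving 371 / 290 / 397 / 453 / 1251 / 1278 / 2300.
Total after period 3: 371 + 290 + 397 + 453 + 1251 + 1278 + 2300 = 6340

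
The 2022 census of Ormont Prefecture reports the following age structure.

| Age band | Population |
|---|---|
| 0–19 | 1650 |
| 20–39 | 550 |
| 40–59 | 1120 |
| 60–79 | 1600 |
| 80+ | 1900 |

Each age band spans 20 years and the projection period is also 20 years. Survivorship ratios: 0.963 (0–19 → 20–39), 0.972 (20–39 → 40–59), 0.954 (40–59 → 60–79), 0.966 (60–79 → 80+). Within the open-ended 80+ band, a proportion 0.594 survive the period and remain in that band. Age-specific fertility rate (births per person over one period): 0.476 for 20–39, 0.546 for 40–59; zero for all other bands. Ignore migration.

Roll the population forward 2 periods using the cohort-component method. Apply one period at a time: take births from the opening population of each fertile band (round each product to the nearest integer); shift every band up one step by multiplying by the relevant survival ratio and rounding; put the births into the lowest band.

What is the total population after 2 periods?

Let band 1 be 0–19 through band 5 = 80+.
After projecting period 1:
Births: 550 × 0.476 = 262 ; 1120 × 0.546 = 612 → 874
Band 2: 1650 × 0.963 = 1589
Band 3: 550 × 0.972 = 535
Band 4: 1120 × 0.954 = 1068
Band 5: 1600 × 0.966 + 1900 × 0.594 = 1546 + 1129 = 2675
Giving 874 / 1589 / 535 / 1068 / 2675.
After projecting period 2:
Births: 1589 × 0.476 = 756 ; 535 × 0.546 = 292 → 1048
Band 2: 874 × 0.963 = 842
Band 3: 1589 × 0.972 = 1545
Band 4: 535 × 0.954 = 510
Band 5: 1068 × 0.966 + 2675 × 0.594 = 1032 + 1589 = 2621
Giving 1048 / 842 / 1545 / 510 / 2621.
Total after period 2: 1048 + 842 + 1545 + 510 + 2621 = 6566

6566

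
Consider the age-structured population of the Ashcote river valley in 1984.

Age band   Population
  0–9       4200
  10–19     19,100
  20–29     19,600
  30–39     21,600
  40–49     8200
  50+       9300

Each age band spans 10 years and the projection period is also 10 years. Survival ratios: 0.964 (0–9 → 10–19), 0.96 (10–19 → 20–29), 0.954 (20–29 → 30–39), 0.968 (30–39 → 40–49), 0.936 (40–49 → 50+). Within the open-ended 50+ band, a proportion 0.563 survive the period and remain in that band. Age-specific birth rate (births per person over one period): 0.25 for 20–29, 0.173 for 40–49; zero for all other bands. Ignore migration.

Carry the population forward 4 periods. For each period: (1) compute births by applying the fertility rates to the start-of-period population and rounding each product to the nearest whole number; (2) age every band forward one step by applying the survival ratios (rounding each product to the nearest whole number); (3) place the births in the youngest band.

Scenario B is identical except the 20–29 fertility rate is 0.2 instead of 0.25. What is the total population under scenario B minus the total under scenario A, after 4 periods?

Let group 1 be 0–9 through group 6 = 50+.
Period 1:
Births: 19600 × 0.25 = 4900  |  8200 × 0.173 = 1419 ⇒ total 6319
Group 2: 4200 × 0.964 = 4049
Group 3: 19100 × 0.96 = 18336
Group 4: 19600 × 0.954 = 18698
Group 5: 21600 × 0.968 = 20909
Group 6: 8200 × 0.936 + 9300 × 0.563 = 7675 + 5236 = 12911
Giving 6319 / 4049 / 18336 / 18698 / 20909 / 12911.
Period 2:
Births: 18336 × 0.25 = 4584  |  20909 × 0.173 = 3617 ⇒ total 8201
Group 2: 6319 × 0.964 = 6092
Group 3: 4049 × 0.96 = 3887
Group 4: 18336 × 0.954 = 17493
Group 5: 18698 × 0.968 = 18100
Group 6: 20909 × 0.936 + 12911 × 0.563 = 19571 + 7269 = 26840
Giving 8201 / 6092 / 3887 / 17493 / 18100 / 26840.
Period 3:
Births: 3887 × 0.25 = 972  |  18100 × 0.173 = 3131 ⇒ total 4103
Group 2: 8201 × 0.964 = 7906
Group 3: 6092 × 0.96 = 5848
Group 4: 3887 × 0.954 = 3708
Group 5: 17493 × 0.968 = 16933
Group 6: 18100 × 0.936 + 26840 × 0.563 = 16942 + 15111 = 32053
Giving 4103 / 7906 / 5848 / 3708 / 16933 / 32053.
Period 4:
Births: 5848 × 0.25 = 1462  |  16933 × 0.173 = 2929 ⇒ total 4391
Group 2: 4103 × 0.964 = 3955
Group 3: 7906 × 0.96 = 7590
Group 4: 5848 × 0.954 = 5579
Group 5: 3708 × 0.968 = 3589
Group 6: 16933 × 0.936 + 32053 × 0.563 = 15849 + 18046 = 33895
Giving 4391 / 3955 / 7590 / 5579 / 3589 / 33895.
Scenario A total after 4 periods: 58999
Scenario B projection —
Period 1:
Births: 19600 × 0.2 = 3920  |  8200 × 0.173 = 1419 ⇒ total 5339
Group 2: 4200 × 0.964 = 4049
Group 3: 19100 × 0.96 = 18336
Group 4: 19600 × 0.954 = 18698
Group 5: 21600 × 0.968 = 20909
Group 6: 8200 × 0.936 + 9300 × 0.563 = 7675 + 5236 = 12911
Giving 5339 / 4049 / 18336 / 18698 / 20909 / 12911.
Period 2:
Births: 18336 × 0.2 = 3667  |  20909 × 0.173 = 3617 ⇒ total 7284
Group 2: 5339 × 0.964 = 5147
Group 3: 4049 × 0.96 = 3887
Group 4: 18336 × 0.954 = 17493
Group 5: 18698 × 0.968 = 18100
Group 6: 20909 × 0.936 + 12911 × 0.563 = 19571 + 7269 = 26840
Giving 7284 / 5147 / 3887 / 17493 / 18100 / 26840.
Period 3:
Births: 3887 × 0.2 = 777  |  18100 × 0.173 = 3131 ⇒ total 3908
Group 2: 7284 × 0.964 = 7022
Group 3: 5147 × 0.96 = 4941
Group 4: 3887 × 0.954 = 3708
Group 5: 17493 × 0.968 = 16933
Group 6: 18100 × 0.936 + 26840 × 0.563 = 16942 + 15111 = 32053
Giving 3908 / 7022 / 4941 / 3708 / 16933 / 32053.
Period 4:
Births: 4941 × 0.2 = 988  |  16933 × 0.173 = 2929 ⇒ total 3917
Group 2: 3908 × 0.964 = 3767
Group 3: 7022 × 0.96 = 6741
Group 4: 4941 × 0.954 = 4714
Group 5: 3708 × 0.968 = 3589
Group 6: 16933 × 0.936 + 32053 × 0.563 = 15849 + 18046 = 33895
Giving 3917 / 3767 / 6741 / 4714 / 3589 / 33895.
Scenario B total after 4 periods: 56623
Difference B − A = 56623 − 58999 = -2376

-2376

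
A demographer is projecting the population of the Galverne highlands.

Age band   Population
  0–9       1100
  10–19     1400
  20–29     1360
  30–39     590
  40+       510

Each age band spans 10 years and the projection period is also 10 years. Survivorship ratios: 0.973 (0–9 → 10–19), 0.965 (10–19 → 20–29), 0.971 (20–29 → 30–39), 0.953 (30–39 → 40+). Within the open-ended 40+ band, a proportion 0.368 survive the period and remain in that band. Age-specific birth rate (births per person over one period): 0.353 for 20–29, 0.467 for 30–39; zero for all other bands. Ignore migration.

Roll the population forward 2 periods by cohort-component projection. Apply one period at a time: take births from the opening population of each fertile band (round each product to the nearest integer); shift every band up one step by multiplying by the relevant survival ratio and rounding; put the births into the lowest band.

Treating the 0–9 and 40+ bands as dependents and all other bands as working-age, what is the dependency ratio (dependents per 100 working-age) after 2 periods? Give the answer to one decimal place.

After projecting period 1:
Births: 1360 * 0.353 = 480, 590 * 0.467 = 276 — total 756
10–19: 1100 * 0.973 = 1070
20–29: 1400 * 0.965 = 1351
30–39: 1360 * 0.971 = 1321
40+: 590 * 0.953 + 510 * 0.368 = 562 + 188 = 750
Giving 756 / 1070 / 1351 / 1321 / 750.
After projecting period 2:
Births: 1351 * 0.353 = 477, 1321 * 0.467 = 617 — total 1094
10–19: 756 * 0.973 = 736
20–29: 1070 * 0.965 = 1033
30–39: 1351 * 0.971 = 1312
40+: 1321 * 0.953 + 750 * 0.368 = 1259 + 276 = 1535
Giving 1094 / 736 / 1033 / 1312 / 1535.
Dependents (band 0–9 + band 40+) = 1094 + 1535 = 2629; working-age = 3081; ratio = 2629/3081 × 100 = 85.3

85.3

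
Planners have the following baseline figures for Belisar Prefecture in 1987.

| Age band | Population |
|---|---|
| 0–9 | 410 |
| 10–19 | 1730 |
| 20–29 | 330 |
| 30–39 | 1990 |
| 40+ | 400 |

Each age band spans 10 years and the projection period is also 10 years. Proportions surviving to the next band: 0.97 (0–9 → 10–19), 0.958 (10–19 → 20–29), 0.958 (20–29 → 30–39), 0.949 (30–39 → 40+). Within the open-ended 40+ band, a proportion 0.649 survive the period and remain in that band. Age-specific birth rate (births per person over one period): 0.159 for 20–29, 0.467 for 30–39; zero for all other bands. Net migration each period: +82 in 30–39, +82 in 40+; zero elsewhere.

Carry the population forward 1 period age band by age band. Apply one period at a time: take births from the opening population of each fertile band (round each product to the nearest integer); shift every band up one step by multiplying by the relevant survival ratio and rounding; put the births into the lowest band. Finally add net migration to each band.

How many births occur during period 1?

981

Let band 1 be 0–9 through band 5 = 40+.
After projecting period 1:
Births: 330 × 0.159 = 52 ; 1990 × 0.467 = 929 → total 981
Band 2: 410 × 0.97 = 398
Band 3: 1730 × 0.958 = 1657
Band 4: 330 × 0.958 = 316
Band 5: 1990 × 0.949 + 400 × 0.649 = 1889 + 260 = 2149
Net migration: Band 4 + 82 → 398; Band 5 + 82 → 2231
Population now: 0–9=981, 10–19=398, 20–29=1657, 30–39=398, 40+=2231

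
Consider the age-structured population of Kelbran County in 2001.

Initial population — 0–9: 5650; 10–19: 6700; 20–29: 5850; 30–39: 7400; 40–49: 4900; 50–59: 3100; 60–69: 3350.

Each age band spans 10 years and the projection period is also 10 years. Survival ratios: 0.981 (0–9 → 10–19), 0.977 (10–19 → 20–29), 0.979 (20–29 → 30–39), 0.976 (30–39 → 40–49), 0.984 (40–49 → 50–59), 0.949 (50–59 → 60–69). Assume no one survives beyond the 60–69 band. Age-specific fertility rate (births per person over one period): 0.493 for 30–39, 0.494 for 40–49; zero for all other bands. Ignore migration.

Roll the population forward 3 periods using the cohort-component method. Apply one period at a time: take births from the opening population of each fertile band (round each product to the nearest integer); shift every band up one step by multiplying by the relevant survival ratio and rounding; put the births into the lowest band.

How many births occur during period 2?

After projecting period 1:
Births: 7400 × 0.493 = 3648, 4900 × 0.494 = 2421 ⇒ total 6069
10–19: 5650 × 0.981 = 5543
20–29: 6700 × 0.977 = 6546
30–39: 5850 × 0.979 = 5727
40–49: 7400 × 0.976 = 7222
50–59: 4900 × 0.984 = 4822
60–69: 3100 × 0.949 = 2942
Population now: 0–9=6069, 10–19=5543, 20–29=6546, 30–39=5727, 40–49=7222, 50–59=4822, 60–69=2942
After projecting period 2:
Births: 5727 × 0.493 = 2823, 7222 × 0.494 = 3568 ⇒ total 6391
10–19: 6069 × 0.981 = 5954
20–29: 5543 × 0.977 = 5416
30–39: 6546 × 0.979 = 6409
40–49: 5727 × 0.976 = 5590
50–59: 7222 × 0.984 = 7106
60–69: 4822 × 0.949 = 4576
Population now: 0–9=6391, 10–19=5954, 20–29=5416, 30–39=6409, 40–49=5590, 50–59=7106, 60–69=4576

6391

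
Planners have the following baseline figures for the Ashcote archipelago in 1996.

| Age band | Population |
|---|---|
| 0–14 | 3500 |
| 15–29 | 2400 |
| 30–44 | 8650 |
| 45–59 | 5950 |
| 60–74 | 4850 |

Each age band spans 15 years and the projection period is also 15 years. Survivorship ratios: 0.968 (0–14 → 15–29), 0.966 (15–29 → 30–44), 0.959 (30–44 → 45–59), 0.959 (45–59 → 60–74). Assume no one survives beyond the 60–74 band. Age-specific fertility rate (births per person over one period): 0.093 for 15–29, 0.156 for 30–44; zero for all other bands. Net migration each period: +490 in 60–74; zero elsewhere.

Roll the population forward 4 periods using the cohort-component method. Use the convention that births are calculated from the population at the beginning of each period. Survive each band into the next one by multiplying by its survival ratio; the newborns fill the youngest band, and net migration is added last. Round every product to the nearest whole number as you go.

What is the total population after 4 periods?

[period 1]
Births: 2400 * 0.093 = 223  |  8650 * 0.156 = 1349 → 1572
15–29: 3500 * 0.968 = 3388
30–44: 2400 * 0.966 = 2318
45–59: 8650 * 0.959 = 8295
60–74: 5950 * 0.959 = 5706
Net migration: 60–74 + 490 → 6196
→ [1572, 3388, 2318, 8295, 6196]
[period 2]
Births: 3388 * 0.093 = 315  |  2318 * 0.156 = 362 → 677
15–29: 1572 * 0.968 = 1522
30–44: 3388 * 0.966 = 3273
45–59: 2318 * 0.959 = 2223
60–74: 8295 * 0.959 = 7955
Net migration: 60–74 + 490 → 8445
→ [677, 1522, 3273, 2223, 8445]
[period 3]
Births: 1522 * 0.093 = 142  |  3273 * 0.156 = 511 → 653
15–29: 677 * 0.968 = 655
30–44: 1522 * 0.966 = 1470
45–59: 3273 * 0.959 = 3139
60–74: 2223 * 0.959 = 2132
Net migration: 60–74 + 490 → 2622
→ [653, 655, 1470, 3139, 2622]
[period 4]
Births: 655 * 0.093 = 61  |  1470 * 0.156 = 229 → 290
15–29: 653 * 0.968 = 632
30–44: 655 * 0.966 = 633
45–59: 1470 * 0.959 = 1410
60–74: 3139 * 0.959 = 3010
Net migration: 60–74 + 490 → 3500
→ [290, 632, 633, 1410, 3500]
Total after period 4: 290 + 632 + 633 + 1410 + 3500 = 6465

6465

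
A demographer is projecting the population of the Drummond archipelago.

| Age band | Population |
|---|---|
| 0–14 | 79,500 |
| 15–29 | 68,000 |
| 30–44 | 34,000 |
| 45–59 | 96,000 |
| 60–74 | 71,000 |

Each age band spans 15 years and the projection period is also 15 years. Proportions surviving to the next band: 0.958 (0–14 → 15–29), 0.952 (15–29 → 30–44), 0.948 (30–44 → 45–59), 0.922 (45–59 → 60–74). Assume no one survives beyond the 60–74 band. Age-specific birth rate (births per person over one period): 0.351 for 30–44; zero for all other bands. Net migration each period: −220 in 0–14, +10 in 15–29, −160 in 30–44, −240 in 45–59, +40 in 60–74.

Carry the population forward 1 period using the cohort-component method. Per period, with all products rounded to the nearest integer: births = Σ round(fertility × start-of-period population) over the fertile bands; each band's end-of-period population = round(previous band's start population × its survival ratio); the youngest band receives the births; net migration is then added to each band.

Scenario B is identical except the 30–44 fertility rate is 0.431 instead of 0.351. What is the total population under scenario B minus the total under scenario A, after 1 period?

2720

After projecting period 1:
Births: 34000 × 0.351 = 11934
15–29: 79500 × 0.958 = 76161
30–44: 68000 × 0.952 = 64736
45–59: 34000 × 0.948 = 32232
60–74: 96000 × 0.922 = 88512
Net migration: 0–14 − 220 → 11714; 15–29 + 10 → 76171; 30–44 − 160 → 64576; 45–59 − 240 → 31992; 60–74 + 40 → 88552
Population now: 0–14=11714, 15–29=76171, 30–44=64576, 45–59=31992, 60–74=88552
Scenario A total after 1 period: 273005
Scenario B projection —
After projecting period 1:
Births: 34000 × 0.431 = 14654
15–29: 79500 × 0.958 = 76161
30–44: 68000 × 0.952 = 64736
45–59: 34000 × 0.948 = 32232
60–74: 96000 × 0.922 = 88512
Net migration: 0–14 − 220 → 14434; 15–29 + 10 → 76171; 30–44 − 160 → 64576; 45–59 − 240 → 31992; 60–74 + 40 → 88552
Population now: 0–14=14434, 15–29=76171, 30–44=64576, 45–59=31992, 60–74=88552
Scenario B total after 1 period: 275725
Difference B − A = 275725 − 273005 = 2720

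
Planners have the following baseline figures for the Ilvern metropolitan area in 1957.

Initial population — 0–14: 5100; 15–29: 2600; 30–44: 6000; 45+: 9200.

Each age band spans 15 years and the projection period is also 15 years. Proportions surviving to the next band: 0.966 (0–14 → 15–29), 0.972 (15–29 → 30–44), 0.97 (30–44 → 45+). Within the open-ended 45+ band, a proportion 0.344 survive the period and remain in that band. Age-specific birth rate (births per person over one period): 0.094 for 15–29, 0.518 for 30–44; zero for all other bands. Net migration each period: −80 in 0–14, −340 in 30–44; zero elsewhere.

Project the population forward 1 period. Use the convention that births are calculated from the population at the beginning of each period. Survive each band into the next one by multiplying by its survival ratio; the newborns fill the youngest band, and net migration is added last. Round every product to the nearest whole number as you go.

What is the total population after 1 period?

19371

Period 1:
Births: 2600 * 0.094 = 244, 6000 * 0.518 = 3108 — total 3352
15–29: 5100 * 0.966 = 4927
30–44: 2600 * 0.972 = 2527
45+: 6000 * 0.97 + 9200 * 0.344 = 5820 + 3165 = 8985
Net migration: 0–14 − 80 → 3272; 30–44 − 340 → 2187
End of period: [3272, 4927, 2187, 8985]
Total after period 1: 3272 + 4927 + 2187 + 8985 = 19371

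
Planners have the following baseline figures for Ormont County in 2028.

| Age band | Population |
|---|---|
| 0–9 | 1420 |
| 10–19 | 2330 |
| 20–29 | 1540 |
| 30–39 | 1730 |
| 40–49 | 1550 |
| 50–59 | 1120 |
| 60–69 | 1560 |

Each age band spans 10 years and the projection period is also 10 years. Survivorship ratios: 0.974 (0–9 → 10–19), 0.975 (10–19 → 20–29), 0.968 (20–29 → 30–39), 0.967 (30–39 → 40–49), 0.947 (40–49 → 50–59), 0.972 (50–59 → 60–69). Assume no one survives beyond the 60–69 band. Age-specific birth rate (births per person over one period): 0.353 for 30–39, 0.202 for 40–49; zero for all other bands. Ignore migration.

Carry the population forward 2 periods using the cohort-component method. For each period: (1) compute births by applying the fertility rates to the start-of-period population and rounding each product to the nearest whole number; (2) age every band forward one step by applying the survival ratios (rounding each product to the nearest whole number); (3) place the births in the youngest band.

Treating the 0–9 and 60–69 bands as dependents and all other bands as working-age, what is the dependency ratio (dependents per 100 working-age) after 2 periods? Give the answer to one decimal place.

(Bands numbered youngest = 1 to oldest = 7.)
Period 1:
Births: 1730 * 0.353 = 611, 1550 * 0.202 = 313 ⇒ total 924
Band 2: 1420 * 0.974 = 1383
Band 3: 2330 * 0.975 = 2272
Band 4: 1540 * 0.968 = 1491
Band 5: 1730 * 0.967 = 1673
Band 6: 1550 * 0.947 = 1468
Band 7: 1120 * 0.972 = 1089
Giving 924 / 1383 / 2272 / 1491 / 1673 / 1468 / 1089.
Period 2:
Births: 1491 * 0.353 = 526, 1673 * 0.202 = 338 ⇒ total 864
Band 2: 924 * 0.974 = 900
Band 3: 1383 * 0.975 = 1348
Band 4: 2272 * 0.968 = 2199
Band 5: 1491 * 0.967 = 1442
Band 6: 1673 * 0.947 = 1584
Band 7: 1468 * 0.972 = 1427
Giving 864 / 900 / 1348 / 2199 / 1442 / 1584 / 1427.
Dependents (band 0–9 + band 60–69) = 864 + 1427 = 2291; working-age = 7473; ratio = 2291/7473 × 100 = 30.7

30.7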